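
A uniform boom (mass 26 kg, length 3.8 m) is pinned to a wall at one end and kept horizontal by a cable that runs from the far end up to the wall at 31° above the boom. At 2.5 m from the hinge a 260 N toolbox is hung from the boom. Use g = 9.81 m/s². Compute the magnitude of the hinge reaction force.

|H| ≈ 542 N

Take torques about the hinge: T sin 31° · 3.8 = 26×9.81×1.9 + 260×2.5 = 1134.6 N·m.
So T = 1134.6 / (0.5150 × 3.8) = 579.73 N.
ΣF_x = 0: H_x = T cos 31° = 496.92 N.
ΣF_y = 0: H_y = (26×9.81 + 260) − T sin 31° = 515.06 − 298.58 = 216.48 N.
|H| = √(H_x² + H_y²) = √((496.92)² + (216.48)²) = 542.03 N.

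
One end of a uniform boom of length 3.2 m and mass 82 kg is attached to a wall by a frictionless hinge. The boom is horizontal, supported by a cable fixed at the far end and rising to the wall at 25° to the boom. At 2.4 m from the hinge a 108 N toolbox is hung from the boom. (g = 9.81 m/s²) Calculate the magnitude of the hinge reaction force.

Take torques about the hinge: T sin 25° · 3.2 = 82×9.81×1.6 + 108×2.4 = 1546.3 N·m.
So T = 1546.3 / (0.4226 × 3.2) = 1143.4 N.
ΣF_x = 0: H_x = T cos 25° = 1036.2 N.
ΣF_y = 0: H_y = (82×9.81 + 108) − T sin 25° = 912.42 − 483.21 = 429.21 N.
|H| = √(H_x² + H_y²) = √((1036.2)² + (429.21)²) = 1121.6 N.

|H| ≈ 1120 N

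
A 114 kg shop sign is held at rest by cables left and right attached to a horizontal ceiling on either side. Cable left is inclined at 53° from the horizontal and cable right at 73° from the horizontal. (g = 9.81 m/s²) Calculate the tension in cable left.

T_left ≈ 404 N

Weight W = 114 × 9.81 = 1118 N acts straight down.
Horizontal: T_left cos 53° = T_right cos 73°  →  T_right = 2.058 T_left.
Vertical: T_left sin 53° + T_right sin 73° = 1118.
Substituting the horizontal relation into the vertical equation gives 2.767 T_left = 1118, so T_left = 404.2 N.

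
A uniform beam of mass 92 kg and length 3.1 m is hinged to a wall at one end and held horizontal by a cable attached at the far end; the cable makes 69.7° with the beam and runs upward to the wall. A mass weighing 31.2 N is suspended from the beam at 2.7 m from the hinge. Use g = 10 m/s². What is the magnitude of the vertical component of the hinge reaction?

|H_y| ≈ 464 N

Take torques about the hinge: T sin 69.7° · 3.1 = 92×10×1.55 + 31.2×2.7 = 1510.2 N·m.
So T = 1510.2 / (0.9379 × 3.1) = 519.44 N.
ΣF_y = 0: H_y = (92×10 + 31.2) − T sin 69.7° = 951.2 − 487.17 = 464.03 N.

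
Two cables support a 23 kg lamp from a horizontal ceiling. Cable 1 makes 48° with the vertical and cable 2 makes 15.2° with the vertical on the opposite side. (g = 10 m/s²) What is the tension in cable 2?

Angles from the horizontal: cable 1 is 90° − 48° = 42°, cable 2 is 90° − 15.2° = 74.8°.
Weight W = 23 × 10 = 230 N acts straight down.
Horizontal: T_1 cos 42° = T_2 cos 74.8°  →  T_1 = 0.3528 T_2.
Vertical: T_1 sin 42° + T_2 sin 74.8° = 230.
Substituting the horizontal relation into the vertical equation gives 1.201 T_2 = 230, so T_2 = 191.5 N.

T_2 ≈ 191 N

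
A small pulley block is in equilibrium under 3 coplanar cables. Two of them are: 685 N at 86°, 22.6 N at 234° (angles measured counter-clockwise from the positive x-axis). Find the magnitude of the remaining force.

F ≈ 666 N

Sum the known components: ΣF_x = 34.5 N, ΣF_y = 665 N.
For equilibrium the remaining force must supply (−ΣF_x, −ΣF_y) = (-34.5, -665) N.
Magnitude = √((-34.5)² + (-665)²) = 665.9 N; direction = atan2(-665, -34.5) = 267.0°.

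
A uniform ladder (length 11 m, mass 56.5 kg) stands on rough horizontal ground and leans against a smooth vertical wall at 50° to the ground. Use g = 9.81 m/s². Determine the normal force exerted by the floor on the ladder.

N_floor ≈ 554 N

ΣF_y = 0: N_floor = 56.5×9.81 = 554.26 N.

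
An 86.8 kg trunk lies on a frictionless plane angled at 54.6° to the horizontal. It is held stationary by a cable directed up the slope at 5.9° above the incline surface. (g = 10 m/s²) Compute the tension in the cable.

T ≈ 711 N

Take axes along and perpendicular to the incline. Weight components: W sin 54.6° = 707.5 N down-slope, W cos 54.6° = 502.8 N into the surface.
Along incline: T cos 5.9° = W sin 54.6° → T = 711.3 N.
Perpendicular: N = W cos 54.6° − T sin 5.9° = 429.7 N.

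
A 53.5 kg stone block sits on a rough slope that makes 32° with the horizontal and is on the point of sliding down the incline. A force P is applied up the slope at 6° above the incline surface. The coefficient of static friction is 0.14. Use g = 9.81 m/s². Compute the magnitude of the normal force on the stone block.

N ≈ 422 N

On the verge of sliding down the incline, friction equals μN and acts up the slope.
Perpendicular: N + P sin 6° = W cos 32° = 445.1 N.
Along incline: P cos 6° + μN = W sin 32° with W sin 32° = 278.1 N.
Solving the pair for P and N: P = 220.2 N, N = 422.1 N (and f = μN = 59.09 N).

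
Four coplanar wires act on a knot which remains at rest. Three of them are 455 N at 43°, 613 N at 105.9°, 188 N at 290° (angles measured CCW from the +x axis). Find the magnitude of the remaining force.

F ≈ 759 N

Sum the known components: ΣF_x = 229.1 N, ΣF_y = 723.2 N.
For equilibrium the remaining force must supply (−ΣF_x, −ΣF_y) = (-229.1, -723.2) N.
Magnitude = √((-229.1)² + (-723.2)²) = 758.6 N; direction = atan2(-723.2, -229.1) = 252.4°.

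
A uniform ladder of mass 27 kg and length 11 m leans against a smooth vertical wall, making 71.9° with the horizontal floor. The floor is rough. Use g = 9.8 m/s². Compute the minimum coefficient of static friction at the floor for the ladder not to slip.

ΣF_y = 0: N_floor = 27×9.8 = 264.6 N.
Torques about the foot: N_wall · 11 sin 71.9° = 27×9.8×5.5 cos 71.9° → N_wall = 43.242 N.
ΣF_x = 0: f_floor = N_wall = 43.242 N.
μ_min = f_floor / N_floor = 43.242 / 264.6 = 0.1634.

μ_min ≈ 0.163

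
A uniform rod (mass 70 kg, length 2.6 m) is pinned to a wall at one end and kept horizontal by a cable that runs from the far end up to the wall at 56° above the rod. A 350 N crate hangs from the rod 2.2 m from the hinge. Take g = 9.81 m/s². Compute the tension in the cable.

T ≈ 771 N

Take torques about the hinge: T sin 56° · 2.6 = 70×9.81×1.3 + 350×2.2 = 1662.7 N·m.
So T = 1662.7 / (0.8290 × 2.6) = 771.38 N.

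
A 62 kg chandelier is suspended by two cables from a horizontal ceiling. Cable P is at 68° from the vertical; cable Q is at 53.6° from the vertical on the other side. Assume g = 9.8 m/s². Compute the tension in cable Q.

Angles from the horizontal: cable P is 90° − 68° = 22°, cable Q is 90° − 53.6° = 36.4°.
Weight W = 62 × 9.8 = 607.6 N acts straight down.
Horizontal: T_P cos 22° = T_Q cos 36.4°  →  T_P = 0.8681 T_Q.
Vertical: T_P sin 22° + T_Q sin 36.4° = 607.6.
Substituting the horizontal relation into the vertical equation gives 0.9186 T_Q = 607.6, so T_Q = 661.4 N.

T_Q ≈ 661 N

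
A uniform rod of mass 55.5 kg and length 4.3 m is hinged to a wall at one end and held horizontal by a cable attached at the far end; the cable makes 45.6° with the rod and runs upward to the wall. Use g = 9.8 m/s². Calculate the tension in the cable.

Take torques about the hinge: T sin 45.6° · 4.3 = 55.5×9.8×2.15 = 1169.4 N·m.
So T = 1169.4 / (0.7145 × 4.3) = 380.63 N.

T ≈ 381 N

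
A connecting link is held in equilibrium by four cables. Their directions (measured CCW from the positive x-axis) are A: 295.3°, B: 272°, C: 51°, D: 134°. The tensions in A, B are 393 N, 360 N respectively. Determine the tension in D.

Resolve: ΣF_x = 393 cos 295.3° + 360 cos 272° + T_C cos 51° + T_D cos 134° = 0.
        ΣF_y = 393 sin 295.3° + 360 sin 272° + T_C sin 51° + T_D sin 134° = 0.
The known terms sum to (180.5, -715.1) N, so 0.6293 T_C − 0.6947 T_D = -180.5 and 0.7771 T_C + 0.7193 T_D = 715.1.
Solving simultaneously: T_C = 369.6 N, T_D = 594.7 N.

T_D ≈ 595 N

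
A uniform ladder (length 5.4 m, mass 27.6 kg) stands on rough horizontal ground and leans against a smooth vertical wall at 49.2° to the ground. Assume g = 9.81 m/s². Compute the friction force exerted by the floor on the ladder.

Torques about the foot: N_wall · 5.4 sin 49.2° = 27.6×9.81×2.7 cos 49.2° → N_wall = 116.86 N.
ΣF_x = 0: f_floor = N_wall = 116.86 N.

f ≈ 117 N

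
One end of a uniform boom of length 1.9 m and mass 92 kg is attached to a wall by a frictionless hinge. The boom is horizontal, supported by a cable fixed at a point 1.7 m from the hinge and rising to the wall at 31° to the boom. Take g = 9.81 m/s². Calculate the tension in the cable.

Take torques about the hinge: T sin 31° · 1.7 = 92×9.81×0.95 = 857.39 N·m.
So T = 857.39 / (0.5150 × 1.7) = 979.25 N.

T ≈ 979 N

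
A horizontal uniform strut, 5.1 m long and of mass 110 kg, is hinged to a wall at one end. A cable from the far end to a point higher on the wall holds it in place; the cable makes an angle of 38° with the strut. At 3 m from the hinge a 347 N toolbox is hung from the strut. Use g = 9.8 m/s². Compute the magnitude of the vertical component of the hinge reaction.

Take torques about the hinge: T sin 38° · 5.1 = 110×9.8×2.55 + 347×3 = 3789.9 N·m.
So T = 3789.9 / (0.6157 × 5.1) = 1207 N.
ΣF_y = 0: H_y = (110×9.8 + 347) − T sin 38° = 1425 − 743.12 = 681.88 N.

|H_y| ≈ 682 N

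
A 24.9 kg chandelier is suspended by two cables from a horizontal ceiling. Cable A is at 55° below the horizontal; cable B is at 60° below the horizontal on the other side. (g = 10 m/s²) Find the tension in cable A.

T_A ≈ 137 N

Weight W = 24.9 × 10 = 249 N acts straight down.
Horizontal: T_A cos 55° = T_B cos 60°  →  T_B = 1.147 T_A.
Vertical: T_A sin 55° + T_B sin 60° = 249.
Substituting the horizontal relation into the vertical equation gives 1.813 T_A = 249, so T_A = 137.4 N.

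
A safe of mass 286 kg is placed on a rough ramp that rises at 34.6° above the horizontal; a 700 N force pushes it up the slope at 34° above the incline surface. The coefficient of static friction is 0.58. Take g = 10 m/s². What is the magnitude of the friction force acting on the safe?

f ≈ 1040 N

Axes along / perpendicular to the incline. W sin 34.6° = 1624 N down-slope; W cos 34.6° = 2354 N into the surface.
Perpendicular: N = W cos 34.6° − P sin 34° = 2354 − 391.4 = 1963 N.
Along incline: P cos 34° + f = W sin 34.6° (friction acts up-slope) → f = 1624 − 580.3 = 1044 N.
|f| = 1044 N ≤ μN = 1138 N, so the safe is indeed static.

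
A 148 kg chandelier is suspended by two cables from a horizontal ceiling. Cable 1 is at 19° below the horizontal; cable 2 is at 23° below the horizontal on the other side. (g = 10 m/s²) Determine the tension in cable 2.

Weight W = 148 × 10 = 1480 N acts straight down.
Horizontal: T_1 cos 19° = T_2 cos 23°  →  T_1 = 0.9735 T_2.
Vertical: T_1 sin 19° + T_2 sin 23° = 1480.
Substituting the horizontal relation into the vertical equation gives 0.7077 T_2 = 1480, so T_2 = 2091 N.

T_2 ≈ 2090 N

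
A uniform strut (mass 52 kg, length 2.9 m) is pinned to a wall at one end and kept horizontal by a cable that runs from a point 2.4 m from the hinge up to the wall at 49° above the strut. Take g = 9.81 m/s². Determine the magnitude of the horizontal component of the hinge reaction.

Take torques about the hinge: T sin 49° · 2.4 = 52×9.81×1.45 = 739.67 N·m.
So T = 739.67 / (0.7547 × 2.4) = 408.37 N.
ΣF_x = 0: H_x = T cos 49° = 267.91 N.

H_x ≈ 268 N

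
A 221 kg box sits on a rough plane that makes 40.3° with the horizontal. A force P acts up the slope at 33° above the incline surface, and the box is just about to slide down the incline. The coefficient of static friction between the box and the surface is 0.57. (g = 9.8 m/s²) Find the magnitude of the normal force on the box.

On the verge of sliding down the incline, friction equals μN and acts up the slope.
Perpendicular: N + P sin 33° = W cos 40.3° = 1652 N.
Along incline: P cos 33° + μN = W sin 40.3° with W sin 40.3° = 1401 N.
Solving the pair for P and N: P = 869.5 N, N = 1178 N (and f = μN = 671.6 N).

N ≈ 1180 N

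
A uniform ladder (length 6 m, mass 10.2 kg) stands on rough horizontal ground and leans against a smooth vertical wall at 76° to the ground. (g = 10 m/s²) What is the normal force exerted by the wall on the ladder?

N_wall ≈ 12.7 N

Torques about the foot: N_wall · 6 sin 76° = 10.2×10×3 cos 76° → N_wall = 12.716 N.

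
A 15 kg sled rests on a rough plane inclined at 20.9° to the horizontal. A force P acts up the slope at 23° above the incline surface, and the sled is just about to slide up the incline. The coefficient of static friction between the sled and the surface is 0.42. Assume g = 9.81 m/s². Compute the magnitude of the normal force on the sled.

On the verge of sliding up the incline, friction equals μN and acts down the slope.
Perpendicular: N + P sin 23° = W cos 20.9° = 137.5 N.
Along incline: P cos 23° = W sin 20.9° + μN  with W sin 20.9° = 52.49 N.
Solving the pair for P and N: P = 101.6 N, N = 97.76 N (and f = μN = 41.06 N).

N ≈ 97.8 N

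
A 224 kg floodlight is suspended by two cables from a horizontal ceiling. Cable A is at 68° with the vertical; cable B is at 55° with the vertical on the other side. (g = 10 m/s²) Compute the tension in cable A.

Angles from the horizontal: cable A is 90° − 68° = 22°, cable B is 90° − 55° = 35°.
Weight W = 224 × 10 = 2240 N acts straight down.
Horizontal: T_A cos 22° = T_B cos 35°  →  T_B = 1.132 T_A.
Vertical: T_A sin 22° + T_B sin 35° = 2240.
Substituting the horizontal relation into the vertical equation gives 1.024 T_A = 2240, so T_A = 2188 N.

T_A ≈ 2190 N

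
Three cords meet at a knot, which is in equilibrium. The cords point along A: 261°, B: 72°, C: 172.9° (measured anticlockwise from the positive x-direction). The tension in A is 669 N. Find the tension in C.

T_C ≈ 107 N

Resolve: ΣF_x = 669 cos 261° + T_B cos 72° + T_C cos 172.9° = 0.
        ΣF_y = 669 sin 261° + T_B sin 72° + T_C sin 172.9° = 0.
The known terms sum to (-104.7, -660.8) N, so 0.3090 T_B − 0.9923 T_C = 104.7 and 0.9511 T_B + 0.1236 T_C = 660.8.
Solving simultaneously: T_B = 680.9 N, T_C = 106.6 N.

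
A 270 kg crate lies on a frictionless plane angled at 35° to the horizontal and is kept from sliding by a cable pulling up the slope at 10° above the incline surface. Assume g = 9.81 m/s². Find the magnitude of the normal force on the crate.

Take axes along and perpendicular to the incline. Weight components: W sin 35° = 1519 N down-slope, W cos 35° = 2170 N into the surface.
Along incline: T cos 10° = W sin 35° → T = 1543 N.
Perpendicular: N = W cos 35° − T sin 10° = 1902 N.

N ≈ 1900 N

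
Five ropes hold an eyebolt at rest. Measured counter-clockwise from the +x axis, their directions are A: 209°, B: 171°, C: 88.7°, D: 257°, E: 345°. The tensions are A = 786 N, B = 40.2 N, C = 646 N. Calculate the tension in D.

Resolve: ΣF_x = 786 cos 209° + 40.2 cos 171° + 646 cos 88.7° + T_D cos 257° + T_E cos 345° = 0.
        ΣF_y = 786 sin 209° + 40.2 sin 171° + 646 sin 88.7° + T_D sin 257° + T_E sin 345° = 0.
The known terms sum to (-712.5, 271.1) N, so -0.2250 T_D + 0.9659 T_E = 712.5 and -0.9744 T_D − 0.2588 T_E = -271.1.
Solving simultaneously: T_D = 77.46 N, T_E = 755.7 N.

T_D ≈ 77.5 N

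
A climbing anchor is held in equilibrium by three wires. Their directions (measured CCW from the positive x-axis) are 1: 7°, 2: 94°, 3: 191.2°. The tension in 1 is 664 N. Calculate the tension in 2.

Resolve: ΣF_x = 664 cos 7° + T_2 cos 94° + T_3 cos 191.2° = 0.
        ΣF_y = 664 sin 7° + T_2 sin 94° + T_3 sin 191.2° = 0.
The known terms sum to (659.1, 80.92) N, so -0.0698 T_2 − 0.9810 T_3 = -659.1 and 0.9976 T_2 − 0.1942 T_3 = -80.92.
Solving simultaneously: T_2 = 49.02 N, T_3 = 668.4 N.

T_2 ≈ 49 N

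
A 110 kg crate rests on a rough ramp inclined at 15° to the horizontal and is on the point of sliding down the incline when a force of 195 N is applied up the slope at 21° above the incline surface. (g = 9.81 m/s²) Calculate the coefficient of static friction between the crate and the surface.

On the verge of sliding down the incline, friction is at its maximum μN and acts up the slope.
Perpendicular to incline: N = W cos 15° − P sin 21° = 1042 − 69.88 = 972.4 N.
Along incline: P cos 21° + μN = W sin 15° → μ = (W sin 15° − P cos 21°) / N = 0.1.

μ ≈ 0.100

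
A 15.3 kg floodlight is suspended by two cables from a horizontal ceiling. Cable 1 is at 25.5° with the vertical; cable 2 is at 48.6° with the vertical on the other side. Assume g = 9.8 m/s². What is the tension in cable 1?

T_1 ≈ 117 N

Angles from the horizontal: cable 1 is 90° − 25.5° = 64.5°, cable 2 is 90° − 48.6° = 41.4°.
Weight W = 15.3 × 9.8 = 149.9 N acts straight down.
Horizontal: T_1 cos 64.5° = T_2 cos 41.4°  →  T_2 = 0.5739 T_1.
Vertical: T_1 sin 64.5° + T_2 sin 41.4° = 149.9.
Substituting the horizontal relation into the vertical equation gives 1.282 T_1 = 149.9, so T_1 = 116.9 N.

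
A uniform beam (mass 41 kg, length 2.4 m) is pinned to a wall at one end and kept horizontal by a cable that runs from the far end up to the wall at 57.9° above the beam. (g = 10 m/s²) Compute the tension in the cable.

Take torques about the hinge: T sin 57.9° · 2.4 = 41×10×1.2 = 492 N·m.
So T = 492 / (0.8471 × 2.4) = 242 N.

T ≈ 242 N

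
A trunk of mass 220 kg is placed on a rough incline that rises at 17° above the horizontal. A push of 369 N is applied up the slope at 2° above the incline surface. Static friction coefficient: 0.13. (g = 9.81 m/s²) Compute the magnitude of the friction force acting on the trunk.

Axes along / perpendicular to the incline. W sin 17° = 631 N down-slope; W cos 17° = 2064 N into the surface.
Perpendicular: N = W cos 17° − P sin 2° = 2064 − 12.88 = 2051 N.
Along incline: P cos 2° + f = W sin 17° (friction acts up-slope) → f = 631 − 368.8 = 262.2 N.
|f| = 262.2 N ≤ μN = 266.6 N, so the trunk is indeed static.

f ≈ 262 N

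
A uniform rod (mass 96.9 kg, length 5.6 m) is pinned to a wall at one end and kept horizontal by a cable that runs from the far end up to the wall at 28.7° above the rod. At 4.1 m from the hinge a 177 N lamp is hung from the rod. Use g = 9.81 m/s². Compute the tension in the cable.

T ≈ 1260 N

Take torques about the hinge: T sin 28.7° · 5.6 = 96.9×9.81×2.8 + 177×4.1 = 3387.3 N·m.
So T = 3387.3 / (0.4802 × 5.6) = 1259.6 N.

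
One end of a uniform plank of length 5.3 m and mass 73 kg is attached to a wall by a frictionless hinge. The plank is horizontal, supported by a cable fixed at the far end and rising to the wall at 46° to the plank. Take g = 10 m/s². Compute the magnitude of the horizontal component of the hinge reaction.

Take torques about the hinge: T sin 46° · 5.3 = 73×10×2.65 = 1934.5 N·m.
So T = 1934.5 / (0.7193 × 5.3) = 507.41 N.
ΣF_x = 0: H_x = T cos 46° = 352.48 N.

H_x ≈ 352 N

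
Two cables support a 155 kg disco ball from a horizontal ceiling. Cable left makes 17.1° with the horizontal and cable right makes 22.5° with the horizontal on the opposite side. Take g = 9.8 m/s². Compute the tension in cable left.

T_left ≈ 2200 N

Weight W = 155 × 9.8 = 1519 N acts straight down.
Horizontal: T_left cos 17.1° = T_right cos 22.5°  →  T_right = 1.035 T_left.
Vertical: T_left sin 17.1° + T_right sin 22.5° = 1519.
Substituting the horizontal relation into the vertical equation gives 0.6899 T_left = 1519, so T_left = 2202 N.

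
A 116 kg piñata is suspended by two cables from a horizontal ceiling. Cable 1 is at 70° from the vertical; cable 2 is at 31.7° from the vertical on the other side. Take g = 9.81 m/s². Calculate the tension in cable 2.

Angles from the horizontal: cable 1 is 90° − 70° = 20°, cable 2 is 90° − 31.7° = 58.3°.
Weight W = 116 × 9.81 = 1138 N acts straight down.
Horizontal: T_1 cos 20° = T_2 cos 58.3°  →  T_1 = 0.5592 T_2.
Vertical: T_1 sin 20° + T_2 sin 58.3° = 1138.
Substituting the horizontal relation into the vertical equation gives 1.042 T_2 = 1138, so T_2 = 1092 N.

T_2 ≈ 1090 N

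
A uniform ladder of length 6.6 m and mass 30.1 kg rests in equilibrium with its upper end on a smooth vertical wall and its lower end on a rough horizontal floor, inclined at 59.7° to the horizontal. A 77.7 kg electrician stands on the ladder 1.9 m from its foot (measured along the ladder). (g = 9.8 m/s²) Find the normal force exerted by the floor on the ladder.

ΣF_y = 0: N_floor = 30.1×9.8 + 77.7×9.8 = 1056.4 N.

N_floor ≈ 1060 N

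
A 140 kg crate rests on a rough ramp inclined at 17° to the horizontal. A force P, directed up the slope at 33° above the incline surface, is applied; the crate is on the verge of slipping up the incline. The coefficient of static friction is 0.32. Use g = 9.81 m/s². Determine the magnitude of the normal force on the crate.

On the verge of sliding up the incline, friction equals μN and acts down the slope.
Perpendicular: N + P sin 33° = W cos 17° = 1313 N.
Along incline: P cos 33° = W sin 17° + μN  with W sin 17° = 401.5 N.
Solving the pair for P and N: P = 811.3 N, N = 871.5 N (and f = μN = 278.9 N).

N ≈ 872 N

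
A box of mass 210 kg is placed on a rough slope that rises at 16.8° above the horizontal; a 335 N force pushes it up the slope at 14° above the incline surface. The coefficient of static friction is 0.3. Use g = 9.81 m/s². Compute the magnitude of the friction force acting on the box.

Axes along / perpendicular to the incline. W sin 16.8° = 595.4 N down-slope; W cos 16.8° = 1972 N into the surface.
Perpendicular: N = W cos 16.8° − P sin 14° = 1972 − 81.04 = 1891 N.
Along incline: P cos 14° + f = W sin 16.8° (friction acts up-slope) → f = 595.4 − 325 = 270.4 N.
|f| = 270.4 N ≤ μN = 567.3 N, so the box is indeed static.

f ≈ 270 N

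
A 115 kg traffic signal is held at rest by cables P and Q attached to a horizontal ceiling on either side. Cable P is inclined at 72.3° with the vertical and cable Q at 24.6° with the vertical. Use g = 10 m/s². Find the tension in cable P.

T_P ≈ 482 N

Angles from the horizontal: cable P is 90° − 72.3° = 17.7°, cable Q is 90° − 24.6° = 65.4°.
Weight W = 115 × 10 = 1150 N acts straight down.
Horizontal: T_P cos 17.7° = T_Q cos 65.4°  →  T_Q = 2.289 T_P.
Vertical: T_P sin 17.7° + T_Q sin 65.4° = 1150.
Substituting the horizontal relation into the vertical equation gives 2.385 T_P = 1150, so T_P = 482.2 N.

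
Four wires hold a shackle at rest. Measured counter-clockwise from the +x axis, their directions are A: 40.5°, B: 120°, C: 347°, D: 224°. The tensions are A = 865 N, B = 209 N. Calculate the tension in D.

T_D ≈ 1010 N

Resolve: ΣF_x = 865 cos 40.5° + 209 cos 120° + T_C cos 347° + T_D cos 224° = 0.
        ΣF_y = 865 sin 40.5° + 209 sin 120° + T_C sin 347° + T_D sin 224° = 0.
The known terms sum to (553.3, 742.8) N, so 0.9744 T_C − 0.7193 T_D = -553.3 and -0.2250 T_C − 0.6947 T_D = -742.8.
Solving simultaneously: T_C = 178.8 N, T_D = 1011 N.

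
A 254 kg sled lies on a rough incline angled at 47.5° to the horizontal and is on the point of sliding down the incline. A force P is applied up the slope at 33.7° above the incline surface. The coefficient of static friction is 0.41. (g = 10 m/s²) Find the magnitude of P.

On the verge of sliding down the incline, friction equals μN and acts up the slope.
Perpendicular: N + P sin 33.7° = W cos 47.5° = 1716 N.
Along incline: P cos 33.7° + μN = W sin 47.5° with W sin 47.5° = 1873 N.
Solving the pair for P and N: P = 1934 N, N = 642.9 N (and f = μN = 263.6 N).

P ≈ 1930 N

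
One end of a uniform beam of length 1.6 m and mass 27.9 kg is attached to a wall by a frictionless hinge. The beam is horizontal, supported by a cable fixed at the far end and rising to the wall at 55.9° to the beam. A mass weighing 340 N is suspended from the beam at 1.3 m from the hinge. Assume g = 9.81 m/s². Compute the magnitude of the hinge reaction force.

|H| ≈ 344 N

Take torques about the hinge: T sin 55.9° · 1.6 = 27.9×9.81×0.8 + 340×1.3 = 660.96 N·m.
So T = 660.96 / (0.8281 × 1.6) = 498.88 N.
ΣF_x = 0: H_x = T cos 55.9° = 279.69 N.
ΣF_y = 0: H_y = (27.9×9.81 + 340) − T sin 55.9° = 613.7 − 413.1 = 200.6 N.
|H| = √(H_x² + H_y²) = √((279.69)² + (200.6)²) = 344.19 N.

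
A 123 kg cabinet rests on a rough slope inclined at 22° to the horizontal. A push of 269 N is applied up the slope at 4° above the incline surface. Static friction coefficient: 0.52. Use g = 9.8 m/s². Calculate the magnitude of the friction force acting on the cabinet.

Axes along / perpendicular to the incline. W sin 22° = 451.6 N down-slope; W cos 22° = 1118 N into the surface.
Perpendicular: N = W cos 22° − P sin 4° = 1118 − 18.76 = 1099 N.
Along incline: P cos 4° + f = W sin 22° (friction acts up-slope) → f = 451.6 − 268.3 = 183.2 N.
|f| = 183.2 N ≤ μN = 571.4 N, so the cabinet is indeed static.

f ≈ 183 N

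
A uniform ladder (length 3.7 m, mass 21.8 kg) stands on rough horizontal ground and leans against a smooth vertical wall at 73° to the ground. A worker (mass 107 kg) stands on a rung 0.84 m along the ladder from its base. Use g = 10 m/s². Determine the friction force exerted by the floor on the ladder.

Torques about the foot: N_wall · 3.7 sin 73° = 21.8×10×1.85 cos 73° + 107×10×0.84 cos 73° → N_wall = 107.59 N.
ΣF_x = 0: f_floor = N_wall = 107.59 N.

f ≈ 108 N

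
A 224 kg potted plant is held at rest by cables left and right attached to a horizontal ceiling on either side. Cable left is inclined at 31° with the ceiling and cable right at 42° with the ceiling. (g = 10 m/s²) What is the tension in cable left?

T_left ≈ 1740 N

Weight W = 224 × 10 = 2240 N acts straight down.
Horizontal: T_left cos 31° = T_right cos 42°  →  T_right = 1.153 T_left.
Vertical: T_left sin 31° + T_right sin 42° = 2240.
Substituting the horizontal relation into the vertical equation gives 1.287 T_left = 2240, so T_left = 1741 N.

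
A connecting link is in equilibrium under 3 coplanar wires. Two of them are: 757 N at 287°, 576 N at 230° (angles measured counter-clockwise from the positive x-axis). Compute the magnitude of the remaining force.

F ≈ 1170 N

Sum the known components: ΣF_x = -148.9 N, ΣF_y = -1165 N.
For equilibrium the remaining force must supply (−ΣF_x, −ΣF_y) = (148.9, 1165) N.
Magnitude = √((148.9)² + (1165)²) = 1175 N; direction = atan2(1165, 148.9) = 82.7°.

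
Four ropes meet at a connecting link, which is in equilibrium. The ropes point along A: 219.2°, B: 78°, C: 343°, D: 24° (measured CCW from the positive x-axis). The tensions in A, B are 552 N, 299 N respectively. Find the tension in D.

T_D ≈ 245 N

Resolve: ΣF_x = 552 cos 219.2° + 299 cos 78° + T_C cos 343° + T_D cos 24° = 0.
        ΣF_y = 552 sin 219.2° + 299 sin 78° + T_C sin 343° + T_D sin 24° = 0.
The known terms sum to (-365.6, -56.41) N, so 0.9563 T_C + 0.9135 T_D = 365.6 and -0.2924 T_C + 0.4067 T_D = 56.41.
Solving simultaneously: T_C = 148.1 N, T_D = 245.2 N.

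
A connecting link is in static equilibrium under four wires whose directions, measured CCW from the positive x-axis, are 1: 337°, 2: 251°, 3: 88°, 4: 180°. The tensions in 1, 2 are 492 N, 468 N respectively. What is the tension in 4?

Resolve: ΣF_x = 492 cos 337° + 468 cos 251° + T_3 cos 88° + T_4 cos 180° = 0.
        ΣF_y = 492 sin 337° + 468 sin 251° + T_3 sin 88° + T_4 sin 180° = 0.
The known terms sum to (300.5, -634.7) N, so 0.0349 T_3 − 1.0000 T_4 = -300.5 and 0.9994 T_3 + 0.0000 T_4 = 634.7.
Solving simultaneously: T_3 = 635.1 N, T_4 = 322.7 N.

T_4 ≈ 323 N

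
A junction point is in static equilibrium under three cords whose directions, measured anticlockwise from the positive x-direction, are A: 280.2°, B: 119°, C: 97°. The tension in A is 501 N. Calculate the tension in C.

T_C ≈ 431 N

Resolve: ΣF_x = 501 cos 280.2° + T_B cos 119° + T_C cos 97° = 0.
        ΣF_y = 501 sin 280.2° + T_B sin 119° + T_C sin 97° = 0.
The known terms sum to (88.72, -493.1) N, so -0.4848 T_B − 0.1219 T_C = -88.72 and 0.8746 T_B + 0.9925 T_C = 493.1.
Solving simultaneously: T_B = 74.66 N, T_C = 431 N.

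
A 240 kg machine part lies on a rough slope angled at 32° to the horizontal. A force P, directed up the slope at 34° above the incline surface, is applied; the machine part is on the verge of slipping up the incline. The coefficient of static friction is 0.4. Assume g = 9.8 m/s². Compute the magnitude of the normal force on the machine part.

On the verge of sliding up the incline, friction equals μN and acts down the slope.
Perpendicular: N + P sin 34° = W cos 32° = 1995 N.
Along incline: P cos 34° = W sin 32° + μN  with W sin 32° = 1246 N.
Solving the pair for P and N: P = 1942 N, N = 908.7 N (and f = μN = 363.5 N).

N ≈ 909 N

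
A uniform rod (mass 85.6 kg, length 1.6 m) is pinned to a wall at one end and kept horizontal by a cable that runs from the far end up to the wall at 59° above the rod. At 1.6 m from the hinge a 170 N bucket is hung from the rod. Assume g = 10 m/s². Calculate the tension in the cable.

T ≈ 698 N

Take torques about the hinge: T sin 59° · 1.6 = 85.6×10×0.8 + 170×1.6 = 956.8 N·m.
So T = 956.8 / (0.8572 × 1.6) = 697.65 N.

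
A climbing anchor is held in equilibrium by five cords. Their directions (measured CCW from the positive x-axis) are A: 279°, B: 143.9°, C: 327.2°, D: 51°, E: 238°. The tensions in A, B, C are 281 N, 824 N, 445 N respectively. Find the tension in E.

T_E ≈ 1410 N

Resolve: ΣF_x = 281 cos 279° + 824 cos 143.9° + 445 cos 327.2° + T_D cos 51° + T_E cos 238° = 0.
        ΣF_y = 281 sin 279° + 824 sin 143.9° + 445 sin 327.2° + T_D sin 51° + T_E sin 238° = 0.
The known terms sum to (-247.8, -33.1) N, so 0.6293 T_D − 0.5299 T_E = 247.8 and 0.7771 T_D − 0.8480 T_E = 33.1.
Solving simultaneously: T_D = 1580 N, T_E = 1409 N.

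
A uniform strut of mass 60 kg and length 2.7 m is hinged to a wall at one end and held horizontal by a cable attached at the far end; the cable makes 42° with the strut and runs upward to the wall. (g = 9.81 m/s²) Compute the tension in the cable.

T ≈ 440 N

Take torques about the hinge: T sin 42° · 2.7 = 60×9.81×1.35 = 794.61 N·m.
So T = 794.61 / (0.6691 × 2.7) = 439.82 N.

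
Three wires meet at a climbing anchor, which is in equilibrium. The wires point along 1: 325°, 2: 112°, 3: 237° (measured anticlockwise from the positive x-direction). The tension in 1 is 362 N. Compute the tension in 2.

T_2 ≈ 442 N

Resolve: ΣF_x = 362 cos 325° + T_2 cos 112° + T_3 cos 237° = 0.
        ΣF_y = 362 sin 325° + T_2 sin 112° + T_3 sin 237° = 0.
The known terms sum to (296.5, -207.6) N, so -0.3746 T_2 − 0.5446 T_3 = -296.5 and 0.9272 T_2 − 0.8387 T_3 = 207.6.
Solving simultaneously: T_2 = 441.7 N, T_3 = 240.7 N.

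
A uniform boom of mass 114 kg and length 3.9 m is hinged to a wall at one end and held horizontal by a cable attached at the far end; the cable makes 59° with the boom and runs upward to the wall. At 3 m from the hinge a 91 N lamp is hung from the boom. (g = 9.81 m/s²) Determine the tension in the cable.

Take torques about the hinge: T sin 59° · 3.9 = 114×9.81×1.95 + 91×3 = 2453.8 N·m.
So T = 2453.8 / (0.8572 × 3.9) = 734.01 N.

T ≈ 734 N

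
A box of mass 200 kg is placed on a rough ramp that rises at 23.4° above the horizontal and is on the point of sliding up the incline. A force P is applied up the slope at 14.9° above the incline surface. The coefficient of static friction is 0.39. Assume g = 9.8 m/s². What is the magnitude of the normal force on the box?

N ≈ 1440 N

On the verge of sliding up the incline, friction equals μN and acts down the slope.
Perpendicular: N + P sin 14.9° = W cos 23.4° = 1799 N.
Along incline: P cos 14.9° = W sin 23.4° + μN  with W sin 23.4° = 778.4 N.
Solving the pair for P and N: P = 1387 N, N = 1442 N (and f = μN = 562.4 N).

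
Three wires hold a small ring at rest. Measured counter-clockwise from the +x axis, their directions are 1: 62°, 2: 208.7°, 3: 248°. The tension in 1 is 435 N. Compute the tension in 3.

T_3 ≈ 377 N

Resolve: ΣF_x = 435 cos 62° + T_2 cos 208.7° + T_3 cos 248° = 0.
        ΣF_y = 435 sin 62° + T_2 sin 208.7° + T_3 sin 248° = 0.
The known terms sum to (204.2, 384.1) N, so -0.8771 T_2 − 0.3746 T_3 = -204.2 and -0.4802 T_2 − 0.9272 T_3 = -384.1.
Solving simultaneously: T_2 = 71.79 N, T_3 = 377.1 N.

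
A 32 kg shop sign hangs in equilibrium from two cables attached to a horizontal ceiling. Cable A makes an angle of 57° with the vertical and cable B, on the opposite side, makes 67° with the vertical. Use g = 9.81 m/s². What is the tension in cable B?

T_B ≈ 318 N

Angles from the horizontal: cable A is 90° − 57° = 33°, cable B is 90° − 67° = 23°.
Weight W = 32 × 9.81 = 313.9 N acts straight down.
Horizontal: T_A cos 33° = T_B cos 23°  →  T_A = 1.098 T_B.
Vertical: T_A sin 33° + T_B sin 23° = 313.9.
Substituting the horizontal relation into the vertical equation gives 0.9885 T_B = 313.9, so T_B = 317.6 N.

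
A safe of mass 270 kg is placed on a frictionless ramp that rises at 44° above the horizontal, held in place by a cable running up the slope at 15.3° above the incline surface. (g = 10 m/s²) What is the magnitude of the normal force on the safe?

N ≈ 1430 N

Take axes along and perpendicular to the incline. Weight components: W sin 44° = 1876 N down-slope, W cos 44° = 1942 N into the surface.
Along incline: T cos 15.3° = W sin 44° → T = 1944 N.
Perpendicular: N = W cos 44° − T sin 15.3° = 1429 N.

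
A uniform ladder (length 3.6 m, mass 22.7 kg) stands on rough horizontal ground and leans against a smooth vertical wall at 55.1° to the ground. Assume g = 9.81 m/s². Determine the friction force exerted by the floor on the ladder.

Torques about the foot: N_wall · 3.6 sin 55.1° = 22.7×9.81×1.8 cos 55.1° → N_wall = 77.674 N.
ΣF_x = 0: f_floor = N_wall = 77.674 N.

f ≈ 77.7 N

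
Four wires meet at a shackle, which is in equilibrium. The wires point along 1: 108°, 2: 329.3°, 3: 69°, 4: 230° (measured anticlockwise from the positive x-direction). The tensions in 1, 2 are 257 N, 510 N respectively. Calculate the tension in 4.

T_4 ≈ 1050 N

Resolve: ΣF_x = 257 cos 108° + 510 cos 329.3° + T_3 cos 69° + T_4 cos 230° = 0.
        ΣF_y = 257 sin 108° + 510 sin 329.3° + T_3 sin 69° + T_4 sin 230° = 0.
The known terms sum to (359.1, -15.96) N, so 0.3584 T_3 − 0.6428 T_4 = -359.1 and 0.9336 T_3 − 0.7660 T_4 = 15.96.
Solving simultaneously: T_3 = 876.5 N, T_4 = 1047 N.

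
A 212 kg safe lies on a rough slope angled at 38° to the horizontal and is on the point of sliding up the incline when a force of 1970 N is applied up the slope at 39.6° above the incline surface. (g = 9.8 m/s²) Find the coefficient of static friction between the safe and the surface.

μ ≈ 0.626

On the verge of sliding up the incline, friction is at its maximum μN and acts down the slope.
Perpendicular to incline: N = W cos 38° − P sin 39.6° = 1637 − 1256 = 381.4 N.
Along incline: P cos 39.6° − μN = W sin 38° → μ = −(W sin 38° − P cos 39.6°) / N = 0.6261.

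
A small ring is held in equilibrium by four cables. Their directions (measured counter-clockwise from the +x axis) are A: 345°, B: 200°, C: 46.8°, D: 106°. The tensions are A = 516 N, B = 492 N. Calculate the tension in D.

T_D ≈ 271 N

Resolve: ΣF_x = 516 cos 345° + 492 cos 200° + T_C cos 46.8° + T_D cos 106° = 0.
        ΣF_y = 516 sin 345° + 492 sin 200° + T_C sin 46.8° + T_D sin 106° = 0.
The known terms sum to (36.09, -301.8) N, so 0.6845 T_C − 0.2756 T_D = -36.09 and 0.7290 T_C + 0.9613 T_D = 301.8.
Solving simultaneously: T_C = 56.47 N, T_D = 271.2 N.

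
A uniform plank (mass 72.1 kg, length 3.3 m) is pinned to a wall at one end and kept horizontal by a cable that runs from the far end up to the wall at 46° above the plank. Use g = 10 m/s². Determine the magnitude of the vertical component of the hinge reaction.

Take torques about the hinge: T sin 46° · 3.3 = 72.1×10×1.65 = 1189.6 N·m.
So T = 1189.6 / (0.7193 × 3.3) = 501.15 N.
ΣF_y = 0: H_y = (72.1×10) − T sin 46° = 721 − 360.5 = 360.5 N.

|H_y| ≈ 360 N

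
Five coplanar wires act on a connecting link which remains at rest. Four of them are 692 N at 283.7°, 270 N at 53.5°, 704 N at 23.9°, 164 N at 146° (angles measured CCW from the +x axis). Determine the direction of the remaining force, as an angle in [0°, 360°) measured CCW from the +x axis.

θ ≈ 175°

Sum the known components: ΣF_x = 832.2 N, ΣF_y = -78.34 N.
For equilibrium the remaining force must supply (−ΣF_x, −ΣF_y) = (-832.2, 78.34) N.
Magnitude = √((-832.2)² + (78.34)²) = 835.8 N; direction = atan2(78.34, -832.2) = 174.6°.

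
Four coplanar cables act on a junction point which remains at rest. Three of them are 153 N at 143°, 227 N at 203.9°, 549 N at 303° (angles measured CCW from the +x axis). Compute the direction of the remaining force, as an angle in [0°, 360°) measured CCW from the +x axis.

θ ≈ 86.2°

Sum the known components: ΣF_x = -30.72 N, ΣF_y = -460.3 N.
For equilibrium the remaining force must supply (−ΣF_x, −ΣF_y) = (30.72, 460.3) N.
Magnitude = √((30.72)² + (460.3)²) = 461.3 N; direction = atan2(460.3, 30.72) = 86.2°.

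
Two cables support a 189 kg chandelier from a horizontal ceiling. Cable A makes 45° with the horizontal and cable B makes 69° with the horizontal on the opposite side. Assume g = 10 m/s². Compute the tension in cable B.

Weight W = 189 × 10 = 1890 N acts straight down.
Horizontal: T_A cos 45° = T_B cos 69°  →  T_A = 0.5068 T_B.
Vertical: T_A sin 45° + T_B sin 69° = 1890.
Substituting the horizontal relation into the vertical equation gives 1.292 T_B = 1890, so T_B = 1463 N.

T_B ≈ 1460 N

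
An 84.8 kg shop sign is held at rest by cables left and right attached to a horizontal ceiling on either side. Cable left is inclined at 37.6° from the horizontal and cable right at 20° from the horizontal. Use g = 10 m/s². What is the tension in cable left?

T_left ≈ 944 N

Weight W = 84.8 × 10 = 848 N acts straight down.
Horizontal: T_left cos 37.6° = T_right cos 20°  →  T_right = 0.8431 T_left.
Vertical: T_left sin 37.6° + T_right sin 20° = 848.
Substituting the horizontal relation into the vertical equation gives 0.8985 T_left = 848, so T_left = 943.8 N.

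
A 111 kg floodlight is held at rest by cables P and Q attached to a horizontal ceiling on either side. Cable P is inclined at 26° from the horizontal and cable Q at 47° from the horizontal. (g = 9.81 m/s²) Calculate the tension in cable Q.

Weight W = 111 × 9.81 = 1089 N acts straight down.
Horizontal: T_P cos 26° = T_Q cos 47°  →  T_P = 0.7588 T_Q.
Vertical: T_P sin 26° + T_Q sin 47° = 1089.
Substituting the horizontal relation into the vertical equation gives 1.064 T_Q = 1089, so T_Q = 1023 N.

T_Q ≈ 1020 N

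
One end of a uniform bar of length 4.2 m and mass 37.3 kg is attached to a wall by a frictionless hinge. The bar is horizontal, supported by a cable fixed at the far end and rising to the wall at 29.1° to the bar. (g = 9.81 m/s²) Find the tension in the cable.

T ≈ 376 N

Take torques about the hinge: T sin 29.1° · 4.2 = 37.3×9.81×2.1 = 768.42 N·m.
So T = 768.42 / (0.4863 × 4.2) = 376.19 N.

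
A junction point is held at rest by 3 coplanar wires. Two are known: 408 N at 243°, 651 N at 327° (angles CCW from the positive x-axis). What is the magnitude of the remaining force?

Sum the known components: ΣF_x = 360.7 N, ΣF_y = -718.1 N.
For equilibrium the remaining force must supply (−ΣF_x, −ΣF_y) = (-360.7, 718.1) N.
Magnitude = √((-360.7)² + (718.1)²) = 803.6 N; direction = atan2(718.1, -360.7) = 116.7°.

F ≈ 804 N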